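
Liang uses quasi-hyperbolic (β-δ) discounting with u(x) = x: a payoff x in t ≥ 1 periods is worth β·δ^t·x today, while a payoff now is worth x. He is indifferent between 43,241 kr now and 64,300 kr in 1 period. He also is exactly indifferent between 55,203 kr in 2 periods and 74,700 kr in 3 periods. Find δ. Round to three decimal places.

δ ≈ 0.739

From the later pair, β·δ^2·55203 = β·δ^3·74700; dividing through, δ = 55203/74700 = 0.73900.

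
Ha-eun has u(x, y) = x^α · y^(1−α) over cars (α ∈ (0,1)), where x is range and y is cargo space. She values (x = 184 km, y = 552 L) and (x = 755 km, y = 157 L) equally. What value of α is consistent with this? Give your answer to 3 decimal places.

Set the two utilities equal: 184^α·552^(1−α) = 755^α·157^(1−α).
Rearrange to (184/755)^α = (157/552)^(1−α) and take logs: α·-1.411782 = (1−α)·-1.257302.
So α/(1−α) = (-1.257302)/(-1.411782) = 0.890578, and α = 0.890578/1.890578 ≈ 0.471.

α ≈ 0.471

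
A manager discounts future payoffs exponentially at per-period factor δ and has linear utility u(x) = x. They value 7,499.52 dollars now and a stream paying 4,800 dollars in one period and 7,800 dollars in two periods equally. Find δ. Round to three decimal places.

δ ≈ 0.720

Present value of the stream is 4800·δ + 7800·δ². Indifference gives 4800δ + 7800δ² = 7499.52.
Rearranged: 7800δ² + 4800δ − 7499.52 = 0.
The positive root is δ = [−4800 + √(4800² + 4·7800·7499.52)] / (2·7800) = (−4800 + 16032.000)/15600 ≈ 0.720.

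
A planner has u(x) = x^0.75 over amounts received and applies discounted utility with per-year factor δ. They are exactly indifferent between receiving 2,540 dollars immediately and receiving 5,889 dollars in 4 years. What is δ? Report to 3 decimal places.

δ ≈ 0.854

The payoff in 4 years is discounted by δ^4, so u(2540) = δ^4·u(5889) and δ^4 = u(2540)/u(5889).
Since u(x) = x^0.75, δ^4 = (2540/5889)^0.75 = 0.43131^0.75 = 0.53222.
So δ = 0.53222^(1/4) ≈ 0.854.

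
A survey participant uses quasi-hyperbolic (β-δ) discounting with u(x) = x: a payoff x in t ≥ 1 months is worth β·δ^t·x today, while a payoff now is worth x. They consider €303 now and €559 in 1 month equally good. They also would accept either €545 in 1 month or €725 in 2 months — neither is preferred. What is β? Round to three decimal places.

β ≈ 0.721

Both payoffs in the second observation are in the future, so β drops out: δ^1·545 = δ^2·725 ⇒ δ = 545/725 = 0.75172.
The first indifference: 303 = β·δ·559, so β = 303/(δ·559) = 303/(0.75172·559) ≈ 0.721.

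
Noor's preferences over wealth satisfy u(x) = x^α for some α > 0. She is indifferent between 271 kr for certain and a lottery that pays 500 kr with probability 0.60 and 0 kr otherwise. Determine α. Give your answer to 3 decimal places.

Since u(0) = 0, the lottery's EU is 0.60·500^α.
Equating: 271^α = 0.60·500^α, i.e. 0.5420^α = 0.60.
Taking logs: α·ln(271/500) = ln(0.60), so α = -0.510826 / -0.612489 ≈ 0.834.

α ≈ 0.834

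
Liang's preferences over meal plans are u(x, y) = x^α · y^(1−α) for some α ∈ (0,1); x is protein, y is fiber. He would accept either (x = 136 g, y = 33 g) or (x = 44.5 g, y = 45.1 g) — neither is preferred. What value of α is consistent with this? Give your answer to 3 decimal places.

α ≈ 0.219

Indifference: 136^α · 33^(1−α) = 44.5^α · 45.1^(1−α).
Rearrange to (136/44.5)^α = (45.1/33)^(1−α) and take logs: α·1.117166 = (1−α)·0.312375.
So α/(1−α) = (0.312375)/(1.117166) = 0.279614, and α = 0.279614/1.279614 ≈ 0.219.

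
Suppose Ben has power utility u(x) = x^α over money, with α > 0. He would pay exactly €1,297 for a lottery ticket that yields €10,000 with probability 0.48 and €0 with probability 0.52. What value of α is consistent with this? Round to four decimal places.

α ≈ 0.3593

The lottery's expected utility is 0.48·u(10000) + 0.52·u(0) = 0.48·10000^α (since u(0) = 0 for α > 0).
Equating: 1297^α = 0.48·10000^α, i.e. 0.1297^α = 0.48.
Take logs: α = ln 0.48 / ln(1297/10000) ≈ 0.359343.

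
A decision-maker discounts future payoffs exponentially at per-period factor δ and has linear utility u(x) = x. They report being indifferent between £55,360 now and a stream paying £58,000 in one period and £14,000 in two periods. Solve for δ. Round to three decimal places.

Equating present values: 55360 = 58000δ + 14000δ².
Rearranged: 14000δ² + 58000δ − 55360 = 0.
The positive root is δ = [−58000 + √(58000² + 4·14000·55360)] / (2·14000) = (−58000 + 80400.000)/28000 ≈ 0.800.

δ ≈ 0.800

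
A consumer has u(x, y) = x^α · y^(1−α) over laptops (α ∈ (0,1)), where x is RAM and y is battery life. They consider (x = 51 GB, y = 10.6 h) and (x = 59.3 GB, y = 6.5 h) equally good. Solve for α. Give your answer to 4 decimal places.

α ≈ 0.7643

The Cobb–Douglas utilities coincide, so 51^α·10.6^(1−α) = 59.3^α·6.5^(1−α).
Taking logs: α·ln 51 + (1−α)·ln 10.6 = α·ln 59.3 + (1−α)·ln 6.5, i.e. α·-0.1507837 = (1−α)·-0.4890518.
With A = -0.1507837 and B = -0.4890518: α·A = (1−α)·B, so α = B/(A+B) = -0.4890518/-0.6398355 ≈ 0.7643.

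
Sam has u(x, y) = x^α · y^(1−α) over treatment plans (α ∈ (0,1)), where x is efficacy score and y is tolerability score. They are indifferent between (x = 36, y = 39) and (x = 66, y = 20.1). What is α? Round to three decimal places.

α ≈ 0.522

The Cobb–Douglas utilities coincide, so 36^α·39^(1−α) = 66^α·20.1^(1−α).
Taking logs: α·ln 36 + (1−α)·ln 39 = α·ln 66 + (1−α)·ln 20.1, i.e. α·-0.606136 = (1−α)·-0.662842.
So α/(1−α) = (-0.662842)/(-0.606136) = 1.093553, and α = 1.093553/2.093553 ≈ 0.522.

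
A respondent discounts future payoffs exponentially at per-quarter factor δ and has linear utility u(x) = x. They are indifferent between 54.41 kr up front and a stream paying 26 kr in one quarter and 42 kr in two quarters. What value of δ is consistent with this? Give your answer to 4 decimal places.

δ ≈ 0.8700

Present value of the stream is 26·δ + 42·δ². Indifference gives 26δ + 42δ² = 54.41.
That is, 42δ² + 26δ − 54.41 = 0, a quadratic in δ.
δ = (−26 + √(26² + 4·42·54.41)) / (2·42) = (−26 + √9816.88) / 84 ≈ 0.8700.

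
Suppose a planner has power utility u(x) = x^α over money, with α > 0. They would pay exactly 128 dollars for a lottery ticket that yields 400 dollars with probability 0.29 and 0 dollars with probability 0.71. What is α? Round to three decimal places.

The lottery's expected utility is 0.29·u(400) + 0.71·u(0) = 0.29·400^α (since u(0) = 0 for α > 0).
Equating: 128^α = 0.29·400^α, i.e. 0.3200^α = 0.29.
α = ln(0.29) / ln(128/400) = -1.237874/-1.139434 ≈ 1.086.

α ≈ 1.086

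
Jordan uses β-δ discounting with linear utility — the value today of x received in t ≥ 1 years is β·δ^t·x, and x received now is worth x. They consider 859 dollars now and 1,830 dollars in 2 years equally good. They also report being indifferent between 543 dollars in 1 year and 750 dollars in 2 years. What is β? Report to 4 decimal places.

β ≈ 0.8955

The second indifference involves only future payoffs, so β cancels: β·δ^1·543 = β·δ^2·750, giving δ = 543/750 = 0.72400.
Now use the now-vs-future pair: 859 = β·δ^2·1830 gives β = 859/(0.52418·1830) ≈ 0.8955.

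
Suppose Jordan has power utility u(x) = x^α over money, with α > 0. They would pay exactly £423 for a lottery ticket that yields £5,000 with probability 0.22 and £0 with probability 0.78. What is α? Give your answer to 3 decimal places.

The lottery's expected utility is 0.22·u(5000) + 0.78·u(0) = 0.22·5000^α (since u(0) = 0 for α > 0).
Setting u(423) equal to that: 423^α = 0.22·5000^α ⇒ (423/5000)^α = 0.22.
Take logs: α = ln 0.22 / ln(423/5000) ≈ 0.61305.

α ≈ 0.613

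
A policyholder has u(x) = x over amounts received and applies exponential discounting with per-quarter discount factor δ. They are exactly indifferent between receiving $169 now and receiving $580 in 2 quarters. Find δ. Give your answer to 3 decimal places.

δ ≈ 0.540

Indifference means u(169) = δ^2 · u(580), so δ^2 = u(169)/u(580).
With u(x) = x: δ^2 = 169/580 = 0.29138.
Hence δ = (0.29138)^(1/2) = 0.53980.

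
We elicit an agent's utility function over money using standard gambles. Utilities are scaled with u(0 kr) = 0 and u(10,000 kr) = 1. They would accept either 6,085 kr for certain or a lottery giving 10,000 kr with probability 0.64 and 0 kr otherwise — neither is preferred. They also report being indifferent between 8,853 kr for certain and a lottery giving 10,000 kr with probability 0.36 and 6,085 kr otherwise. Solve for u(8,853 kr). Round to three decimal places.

0.770

First, u(6,085 kr) = 0.64·u(10,000 kr) + 0.36·u(0 kr) = 0.64.
Then u(8,853 kr) = 0.36·u(10,000 kr) + 0.64·u(6,085 kr) = 0.36·1.00 + 0.64·0.64 = 0.7696.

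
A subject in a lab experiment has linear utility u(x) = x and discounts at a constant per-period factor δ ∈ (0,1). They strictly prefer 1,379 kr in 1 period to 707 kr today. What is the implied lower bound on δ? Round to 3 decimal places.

The preference means 707 < δ·1379.
Dividing through by 1379 gives δ > 0.51269.

δ > 0.513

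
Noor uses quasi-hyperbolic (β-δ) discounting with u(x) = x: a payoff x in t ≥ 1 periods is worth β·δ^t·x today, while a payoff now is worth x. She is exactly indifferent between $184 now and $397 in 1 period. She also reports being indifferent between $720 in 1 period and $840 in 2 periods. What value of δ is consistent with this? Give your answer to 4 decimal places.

δ ≈ 0.8571

Both payoffs in the second observation are in the future, so β drops out: δ^1·720 = δ^2·840 ⇒ δ = 720/840 = 0.85714.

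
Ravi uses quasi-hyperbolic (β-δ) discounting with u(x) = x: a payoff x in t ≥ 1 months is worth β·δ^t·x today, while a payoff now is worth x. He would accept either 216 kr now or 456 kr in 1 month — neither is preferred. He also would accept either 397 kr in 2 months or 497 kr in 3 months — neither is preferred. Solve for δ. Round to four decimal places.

The second indifference involves only future payoffs, so β cancels: β·δ^2·397 = β·δ^3·497, giving δ = 397/497 = 0.79879.

δ ≈ 0.7988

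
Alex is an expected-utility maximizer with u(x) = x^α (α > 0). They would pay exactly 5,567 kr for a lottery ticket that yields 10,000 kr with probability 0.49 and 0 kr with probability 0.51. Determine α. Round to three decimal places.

α ≈ 1.218

Since u(0) = 0, the lottery's EU is 0.49·10000^α.
Setting u(5567) equal to that: 5567^α = 0.49·10000^α ⇒ (5567/10000)^α = 0.49.
Take logs: α = ln 0.49 / ln(5567/10000) ≈ 1.21788.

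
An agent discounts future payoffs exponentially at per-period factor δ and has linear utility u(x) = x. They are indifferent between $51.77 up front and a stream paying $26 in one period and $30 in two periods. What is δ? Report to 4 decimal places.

δ ≈ 0.9499

Present value of the stream is 26·δ + 30·δ². Indifference gives 26δ + 30δ² = 51.77.
So 30δ² + 26δ − 51.77 = 0.
The positive root is δ = [−26 + √(26² + 4·30·51.77)] / (2·30) = (−26 + 82.996)/60 ≈ 0.9499.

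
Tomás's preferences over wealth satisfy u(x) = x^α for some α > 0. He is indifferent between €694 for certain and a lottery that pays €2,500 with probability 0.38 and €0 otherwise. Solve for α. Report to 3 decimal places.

α ≈ 0.755

EU(lottery) = 0.38·2500^α + 0.62·0 = 0.38·2500^α.
Setting u(694) equal to that: 694^α = 0.38·2500^α ⇒ (694/2500)^α = 0.38.
Taking logs: α·ln(694/2500) = ln(0.38), so α = -0.967584 / -1.281574 ≈ 0.755.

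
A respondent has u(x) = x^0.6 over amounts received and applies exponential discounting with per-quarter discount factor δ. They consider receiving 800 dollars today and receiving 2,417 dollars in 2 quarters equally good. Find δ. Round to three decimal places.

δ ≈ 0.718

Equating discounted utilities: u(800) = δ^2·u(2417) ⇒ δ^2 = u(800)/u(2417).
With u(x) = x^0.6: δ^2 = 800^0.6/2417^0.6 = (800/2417)^0.6 = 0.51510.
So δ = 0.51510^(1/2) ≈ 0.718.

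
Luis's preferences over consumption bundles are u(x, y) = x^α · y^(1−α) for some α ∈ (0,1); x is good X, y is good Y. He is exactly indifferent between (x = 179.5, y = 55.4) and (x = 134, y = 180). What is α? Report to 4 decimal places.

α ≈ 0.8012

The Cobb–Douglas utilities coincide, so 179.5^α·55.4^(1−α) = 134^α·180^(1−α).
(179.5/134)^α = (180/55.4)^(1−α); take logs: α·ln(179.5/134) = (1−α)·ln(180/55.4), i.e. α·0.2923354 = (1−α)·1.1783773.
With A = 0.2923354 and B = 1.1783773: α·A = (1−α)·B, so α = B/(A+B) = 1.1783773/1.4707127 ≈ 0.8012.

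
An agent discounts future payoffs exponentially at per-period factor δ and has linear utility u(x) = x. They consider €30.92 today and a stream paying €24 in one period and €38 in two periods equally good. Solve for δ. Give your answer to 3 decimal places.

Present value of the stream is 24·δ + 38·δ². Indifference gives 24δ + 38δ² = 30.92.
That is, 38δ² + 24δ − 30.92 = 0, a quadratic in δ.
By the quadratic formula (taking the positive root), δ = (−24 + √5275.84) / 76 ≈ 0.640.

δ ≈ 0.640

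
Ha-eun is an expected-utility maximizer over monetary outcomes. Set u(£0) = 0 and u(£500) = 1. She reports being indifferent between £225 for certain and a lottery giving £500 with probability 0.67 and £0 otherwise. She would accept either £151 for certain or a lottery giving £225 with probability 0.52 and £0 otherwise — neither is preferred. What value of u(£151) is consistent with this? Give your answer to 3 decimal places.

From the first indifference, u(£225) = 0.67·u(£500) + 0.33·u(£0) = 0.67·1 + 0.33·0 = 0.67.
Then u(£151) = 0.52·u(£225) + 0.48·u(£0) = 0.52·0.67 + 0.48·0.00 = 0.3484.

0.348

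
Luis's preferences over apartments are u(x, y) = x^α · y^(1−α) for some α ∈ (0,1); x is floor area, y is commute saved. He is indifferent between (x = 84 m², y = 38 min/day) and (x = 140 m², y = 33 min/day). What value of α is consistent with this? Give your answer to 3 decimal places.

α ≈ 0.216

Indifference: 84^α · 38^(1−α) = 140^α · 33^(1−α).
Taking logs: α·ln 84 + (1−α)·ln 38 = α·ln 140 + (1−α)·ln 33, i.e. α·-0.510826 = (1−α)·-0.141079.
So α/(1−α) = (-0.141079)/(-0.510826) = 0.276178, and α = 0.276178/1.276178 ≈ 0.216.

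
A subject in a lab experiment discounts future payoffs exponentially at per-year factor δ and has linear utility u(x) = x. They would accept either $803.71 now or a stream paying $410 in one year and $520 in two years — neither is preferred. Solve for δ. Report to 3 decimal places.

The stream is worth 410δ + 520δ² today, so 410δ + 520δ² = 803.71.
So 520δ² + 410δ − 803.71 = 0.
The positive root is δ = [−410 + √(410² + 4·520·803.71)] / (2·520) = (−410 + 1356.398)/1040 ≈ 0.910.

δ ≈ 0.910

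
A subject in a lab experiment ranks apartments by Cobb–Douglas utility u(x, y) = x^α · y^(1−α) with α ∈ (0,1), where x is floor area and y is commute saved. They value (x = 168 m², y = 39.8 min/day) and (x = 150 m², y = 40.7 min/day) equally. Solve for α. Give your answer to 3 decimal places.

Indifference: 168^α · 39.8^(1−α) = 150^α · 40.7^(1−α).
Rearrange to (168/150)^α = (40.7/39.8)^(1−α) and take logs: α·0.113329 = (1−α)·0.022361.
Thus α·(0.135690) = 0.022361, so α = 0.022361/0.135690 ≈ 0.165.

α ≈ 0.165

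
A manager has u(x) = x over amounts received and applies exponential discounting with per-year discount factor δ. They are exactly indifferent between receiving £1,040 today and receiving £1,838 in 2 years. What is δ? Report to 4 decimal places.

δ ≈ 0.7522

Indifference means u(1040) = δ^2 · u(1838), so δ^2 = u(1040)/u(1838).
With u(x) = x: δ^2 = 1040/1838 = 0.56583.
Taking the square root: δ = 0.56583^(1/2) ≈ 0.7522.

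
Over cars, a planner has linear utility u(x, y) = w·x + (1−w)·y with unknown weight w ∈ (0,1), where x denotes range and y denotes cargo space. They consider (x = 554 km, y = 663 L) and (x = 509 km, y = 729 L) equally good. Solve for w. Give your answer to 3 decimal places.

w = 0.595

Equating utilities: w·554 + (1−w)·663 = w·509 + (1−w)·729.
Collecting terms: w·45 = (1−w)·66.
So w/(1−w) = 66/45 = 1.4667, giving w = 66/(45+66) = 0.595.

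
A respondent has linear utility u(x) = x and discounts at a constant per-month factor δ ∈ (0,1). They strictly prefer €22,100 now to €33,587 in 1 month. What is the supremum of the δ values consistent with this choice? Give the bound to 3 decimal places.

Comparing present values: 22100 > δ·33587.
So δ < 22100/33587 = 0.65799.

δ < 0.658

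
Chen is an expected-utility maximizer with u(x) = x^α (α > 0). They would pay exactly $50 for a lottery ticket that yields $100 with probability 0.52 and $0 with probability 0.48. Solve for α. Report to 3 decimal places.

Since u(0) = 0, the lottery's EU is 0.52·100^α.
Equating: 50^α = 0.52·100^α, i.e. 0.5000^α = 0.52.
Taking logs: α·ln(50/100) = ln(0.52), so α = -0.653926 / -0.693147 ≈ 0.943.

α ≈ 0.943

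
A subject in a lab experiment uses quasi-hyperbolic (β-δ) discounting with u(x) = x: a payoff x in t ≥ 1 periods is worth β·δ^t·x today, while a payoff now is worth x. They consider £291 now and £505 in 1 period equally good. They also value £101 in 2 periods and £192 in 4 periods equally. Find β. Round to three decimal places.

β ≈ 0.794

The second indifference involves only future payoffs, so β cancels: β·δ^2·101 = β·δ^4·192, giving δ^2 = 101/192 = 0.52604, so δ = 0.72529.
Substituting δ into 291 = β·δ·505: β = 291/(366.270) ≈ 0.794.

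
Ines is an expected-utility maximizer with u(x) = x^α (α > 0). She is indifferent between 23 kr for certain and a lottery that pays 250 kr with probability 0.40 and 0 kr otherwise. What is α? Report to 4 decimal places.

The lottery's expected utility is 0.40·u(250) + 0.60·u(0) = 0.40·250^α (since u(0) = 0 for α > 0).
Setting u(23) equal to that: 23^α = 0.40·250^α ⇒ (23/250)^α = 0.40.
Take logs: α = ln 0.40 / ln(23/250) ≈ 0.384033.

α ≈ 0.3840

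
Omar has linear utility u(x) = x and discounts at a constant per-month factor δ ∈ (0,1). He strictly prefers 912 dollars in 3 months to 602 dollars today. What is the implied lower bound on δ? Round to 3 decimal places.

The preference means 602 < δ^3·912.
Hence δ^3 > 602/912 = 0.66009, and x ↦ x^(1/3) is increasing on (0,∞).
δ > (602/912)^(1/3) ≈ 0.871.

δ > 0.871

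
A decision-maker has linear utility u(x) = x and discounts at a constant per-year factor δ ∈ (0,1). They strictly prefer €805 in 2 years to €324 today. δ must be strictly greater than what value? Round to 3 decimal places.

δ > 0.634

Under u(x) = x this choice says 324 < δ^2·805.
So δ^2 > 324/805 = 0.40248; taking the square root of both positive sides preserves the inequality.
δ > 0.40248^(1/2) = 0.634.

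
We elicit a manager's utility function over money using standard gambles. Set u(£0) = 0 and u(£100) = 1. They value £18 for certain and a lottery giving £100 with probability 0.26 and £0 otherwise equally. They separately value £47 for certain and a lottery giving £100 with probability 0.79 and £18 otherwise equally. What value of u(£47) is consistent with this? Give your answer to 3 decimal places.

0.845

First, u(£18) = 0.26·u(£100) + 0.74·u(£0) = 0.26.
Chaining: u(£47) = 0.79·1.00 + 0.21·0.26 = 0.8446.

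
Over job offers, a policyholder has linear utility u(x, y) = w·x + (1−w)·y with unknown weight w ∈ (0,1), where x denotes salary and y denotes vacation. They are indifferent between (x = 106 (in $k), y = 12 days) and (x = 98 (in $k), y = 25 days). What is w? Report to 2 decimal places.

Indifference: w·106 + (1−w)·12 = w·98 + (1−w)·25.
w·(106−98) = (1−w)·(25−12), i.e. w·8 = (1−w)·13.
Hence w = 13/(8+13) = 13/21 = 0.62.

w = 0.62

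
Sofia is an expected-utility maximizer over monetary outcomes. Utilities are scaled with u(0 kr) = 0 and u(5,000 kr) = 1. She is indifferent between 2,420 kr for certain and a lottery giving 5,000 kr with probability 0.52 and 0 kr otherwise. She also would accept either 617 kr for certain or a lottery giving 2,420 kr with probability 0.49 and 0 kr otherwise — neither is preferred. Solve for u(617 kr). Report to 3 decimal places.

0.255

From the first indifference, u(2,420 kr) = 0.52·u(5,000 kr) + 0.48·u(0 kr) = 0.52·1 + 0.48·0 = 0.52.
Then u(617 kr) = 0.49·u(2,420 kr) + 0.51·u(0 kr) = 0.49·0.52 + 0.51·0.00 = 0.2548.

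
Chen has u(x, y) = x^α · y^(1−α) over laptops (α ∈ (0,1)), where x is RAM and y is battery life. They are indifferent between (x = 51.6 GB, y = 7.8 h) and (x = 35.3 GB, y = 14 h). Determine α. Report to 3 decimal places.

Set the two utilities equal: 51.6^α·7.8^(1−α) = 35.3^α·14^(1−α).
Taking logs: α·ln 51.6 + (1−α)·ln 7.8 = α·ln 35.3 + (1−α)·ln 14, i.e. α·0.379639 = (1−α)·0.584934.
So α/(1−α) = (0.584934)/(0.379639) = 1.540764, and α = 1.540764/2.540764 ≈ 0.606.

α ≈ 0.606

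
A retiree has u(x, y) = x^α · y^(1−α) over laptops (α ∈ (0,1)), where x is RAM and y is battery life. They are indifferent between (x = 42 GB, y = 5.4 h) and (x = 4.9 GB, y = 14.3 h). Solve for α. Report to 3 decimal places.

The Cobb–Douglas utilities coincide, so 42^α·5.4^(1−α) = 4.9^α·14.3^(1−α).
Rearrange to (42/4.9)^α = (14.3/5.4)^(1−α) and take logs: α·2.148434 = (1−α)·0.973861.
So α/(1−α) = (0.973861)/(2.148434) = 0.453289, and α = 0.453289/1.453289 ≈ 0.312.

α ≈ 0.312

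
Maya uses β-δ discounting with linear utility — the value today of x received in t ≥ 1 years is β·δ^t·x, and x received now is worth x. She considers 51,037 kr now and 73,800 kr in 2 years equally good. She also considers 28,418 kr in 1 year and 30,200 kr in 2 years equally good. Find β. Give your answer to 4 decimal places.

The second indifference involves only future payoffs, so β cancels: β·δ^1·28418 = β·δ^2·30200, giving δ = 28418/30200 = 0.94099.
Substituting δ into 51037 = β·δ^2·73800: β = 51037/(65347.578) ≈ 0.7810.

β ≈ 0.7810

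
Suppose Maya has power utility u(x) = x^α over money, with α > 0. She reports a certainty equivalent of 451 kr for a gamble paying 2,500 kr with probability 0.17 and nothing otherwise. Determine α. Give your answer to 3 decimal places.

α ≈ 1.035

The lottery's expected utility is 0.17·u(2500) + 0.83·u(0) = 0.17·2500^α (since u(0) = 0 for α > 0).
Indifference: 451^α = 0.17·2500^α, so (451/2500)^α = 0.17.
Take logs: α = ln 0.17 / ln(451/2500) ≈ 1.03467.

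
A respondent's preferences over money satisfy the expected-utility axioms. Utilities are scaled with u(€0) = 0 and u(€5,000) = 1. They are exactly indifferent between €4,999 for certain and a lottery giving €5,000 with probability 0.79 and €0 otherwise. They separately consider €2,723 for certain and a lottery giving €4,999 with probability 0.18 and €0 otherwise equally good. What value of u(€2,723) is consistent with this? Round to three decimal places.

0.142

First, u(€4,999) = 0.79·u(€5,000) + 0.21·u(€0) = 0.79.
Chaining: u(€2,723) = 0.18·0.79 + 0.82·0.00 = 0.1422.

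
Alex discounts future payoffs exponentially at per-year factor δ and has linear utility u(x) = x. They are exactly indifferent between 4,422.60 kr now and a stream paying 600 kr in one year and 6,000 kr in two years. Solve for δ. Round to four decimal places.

The stream is worth 600δ + 6000δ² today, so 600δ + 6000δ² = 4422.60.
So 6000δ² + 600δ − 4422.60 = 0.
δ = (−600 + √(600² + 4·6000·4422.60)) / (2·6000) = (−600 + √106502400.00) / 12000 ≈ 0.8100.

δ ≈ 0.8100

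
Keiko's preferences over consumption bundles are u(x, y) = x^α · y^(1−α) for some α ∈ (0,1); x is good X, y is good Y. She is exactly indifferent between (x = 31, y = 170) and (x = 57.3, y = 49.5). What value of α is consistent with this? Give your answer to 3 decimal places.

Set the two utilities equal: 31^α·170^(1−α) = 57.3^α·49.5^(1−α).
Taking logs: α·ln 31 + (1−α)·ln 170 = α·ln 57.3 + (1−α)·ln 49.5, i.e. α·-0.614313 = (1−α)·-1.233826.
With A = -0.614313 and B = -1.233826: α·A = (1−α)·B, so α = B/(A+B) = -1.233826/-1.848139 ≈ 0.668.

α ≈ 0.668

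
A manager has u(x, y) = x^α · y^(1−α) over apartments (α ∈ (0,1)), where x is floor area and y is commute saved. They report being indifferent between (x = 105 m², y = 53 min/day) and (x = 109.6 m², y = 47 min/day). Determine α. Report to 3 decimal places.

α ≈ 0.737

Set the two utilities equal: 105^α·53^(1−α) = 109.6^α·47^(1−α).
(105/109.6)^α = (47/53)^(1−α); take logs: α·ln(105/109.6) = (1−α)·ln(47/53), i.e. α·-0.042877 = (1−α)·-0.120144.
Thus α·(-0.163021) = -0.120144, so α = -0.120144/-0.163021 ≈ 0.737.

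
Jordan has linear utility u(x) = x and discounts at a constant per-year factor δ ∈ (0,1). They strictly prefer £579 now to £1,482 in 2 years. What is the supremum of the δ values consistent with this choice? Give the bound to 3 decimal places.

The preference means 579 > δ^2·1482.
Hence δ^2 < 579/1482 = 0.39069, and x ↦ x^(1/2) is increasing on (0,∞).
δ < 0.39069^(1/2) = 0.625.

δ < 0.625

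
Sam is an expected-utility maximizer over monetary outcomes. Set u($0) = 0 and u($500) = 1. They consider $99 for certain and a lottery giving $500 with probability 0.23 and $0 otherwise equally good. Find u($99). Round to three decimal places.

0.230

u($99) equals the lottery's expected utility: 0.23·1 + 0.77·0 = 0.23.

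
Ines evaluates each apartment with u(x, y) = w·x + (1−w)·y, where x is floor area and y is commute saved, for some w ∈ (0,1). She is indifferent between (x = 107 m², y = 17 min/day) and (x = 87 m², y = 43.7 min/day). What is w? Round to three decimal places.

u(107,17) = u(87,43.7) means w·107 + (1−w)·17 = w·87 + (1−w)·43.7.
Rearranging, 20·w − 26.7·(1−w) = 0.
Hence w = 26.7/(20+26.7) = 26.7/46.7 = 0.572.

w = 0.572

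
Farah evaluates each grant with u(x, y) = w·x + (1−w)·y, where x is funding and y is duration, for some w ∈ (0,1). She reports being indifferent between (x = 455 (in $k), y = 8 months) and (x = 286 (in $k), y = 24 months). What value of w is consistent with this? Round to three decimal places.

Equating utilities: w·455 + (1−w)·8 = w·286 + (1−w)·24.
w·(455−286) = (1−w)·(24−8), i.e. w·169 = (1−w)·16.
The marginal rate of substitution is 16/169, so w = 16/(169+16) = 0.086.

w = 0.086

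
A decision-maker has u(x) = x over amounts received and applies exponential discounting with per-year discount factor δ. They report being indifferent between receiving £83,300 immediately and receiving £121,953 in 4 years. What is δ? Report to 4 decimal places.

The payoff in 4 years is discounted by δ^4, so u(83300) = δ^4·u(121953) and δ^4 = u(83300)/u(121953).
With u(x) = x: δ^4 = 83300/121953 = 0.68305.
Taking the 4th root: δ = 0.68305^(1/4) ≈ 0.9091.

δ ≈ 0.9091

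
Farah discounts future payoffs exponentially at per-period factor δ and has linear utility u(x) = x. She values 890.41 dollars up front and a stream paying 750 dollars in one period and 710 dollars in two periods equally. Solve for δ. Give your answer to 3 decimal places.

δ ≈ 0.710

Present value of the stream is 750·δ + 710·δ². Indifference gives 750δ + 710δ² = 890.41.
That is, 710δ² + 750δ − 890.41 = 0, a quadratic in δ.
δ = (−750 + √(750² + 4·710·890.41)) / (2·710) = (−750 + √3091264.40) / 1420 ≈ 0.710.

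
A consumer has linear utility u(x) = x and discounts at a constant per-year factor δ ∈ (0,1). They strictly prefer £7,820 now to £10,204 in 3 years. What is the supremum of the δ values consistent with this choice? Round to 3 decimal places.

δ < 0.915

Comparing present values: 7820 > δ^3·10204.
So δ^3 < 7820/10204 = 0.76637; taking the cube root of both positive sides preserves the inequality.
δ < (7820/10204)^(1/3) ≈ 0.915.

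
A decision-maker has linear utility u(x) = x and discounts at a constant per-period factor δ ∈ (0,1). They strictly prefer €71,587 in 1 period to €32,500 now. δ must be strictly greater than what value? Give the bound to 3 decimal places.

Comparing present values: 32500 < δ·71587.
Dividing through by 71587 gives δ > 0.45399.

δ > 0.454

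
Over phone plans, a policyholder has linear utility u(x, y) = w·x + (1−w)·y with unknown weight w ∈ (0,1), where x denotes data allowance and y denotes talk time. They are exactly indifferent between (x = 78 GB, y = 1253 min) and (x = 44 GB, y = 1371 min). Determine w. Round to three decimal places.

Indifference: w·78 + (1−w)·1253 = w·44 + (1−w)·1371.
Rearranging, 34·w − 118·(1−w) = 0.
So w/(1−w) = 118/34 = 3.4706, giving w = 118/(34+118) = 0.776.

w = 0.776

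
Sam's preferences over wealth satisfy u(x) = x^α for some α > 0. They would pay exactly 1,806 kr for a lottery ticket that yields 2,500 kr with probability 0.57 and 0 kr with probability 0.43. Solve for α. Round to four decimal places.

α ≈ 1.7287

The lottery's expected utility is 0.57·u(2500) + 0.43·u(0) = 0.57·2500^α (since u(0) = 0 for α > 0).
Indifference: 1806^α = 0.57·2500^α, so (1806/2500)^α = 0.57.
Taking logs: α·ln(1806/2500) = ln(0.57), so α = -0.5621189 / -0.3251763 ≈ 1.7287.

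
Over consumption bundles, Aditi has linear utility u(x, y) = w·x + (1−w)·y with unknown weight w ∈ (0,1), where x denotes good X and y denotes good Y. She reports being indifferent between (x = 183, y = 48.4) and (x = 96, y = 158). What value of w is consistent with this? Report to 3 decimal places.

Indifference: w·183 + (1−w)·48.4 = w·96 + (1−w)·158.
Rearranging, 87·w − 109.6·(1−w) = 0.
Hence w = 109.6/(87+109.6) = 109.6/196.6 = 0.557.

w = 0.557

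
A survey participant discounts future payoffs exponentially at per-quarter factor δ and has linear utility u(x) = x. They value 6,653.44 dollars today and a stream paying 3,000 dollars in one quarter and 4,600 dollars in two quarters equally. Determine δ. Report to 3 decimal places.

Present value of the stream is 3000·δ + 4600·δ². Indifference gives 3000δ + 4600δ² = 6653.44.
So 4600δ² + 3000δ − 6653.44 = 0.
By the quadratic formula (taking the positive root), δ = (−3000 + √131423296.00) / 9200 ≈ 0.920.

δ ≈ 0.920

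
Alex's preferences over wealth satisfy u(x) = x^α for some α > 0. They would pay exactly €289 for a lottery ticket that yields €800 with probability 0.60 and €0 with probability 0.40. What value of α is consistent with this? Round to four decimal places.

α ≈ 0.5017

Since u(0) = 0, the lottery's EU is 0.60·800^α.
Setting u(289) equal to that: 289^α = 0.60·800^α ⇒ (289/800)^α = 0.60.
Taking logs: α·ln(289/800) = ln(0.60), so α = -0.5108256 / -1.0181850 ≈ 0.5017.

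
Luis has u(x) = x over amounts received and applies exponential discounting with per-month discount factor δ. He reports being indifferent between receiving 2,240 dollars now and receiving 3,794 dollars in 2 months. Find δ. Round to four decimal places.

The payoff in 2 months is discounted by δ^2, so u(2240) = δ^2·u(3794) and δ^2 = u(2240)/u(3794).
With u(x) = x: δ^2 = 2240/3794 = 0.59041.
Taking the square root: δ = 0.59041^(1/2) ≈ 0.7684.

δ ≈ 0.7684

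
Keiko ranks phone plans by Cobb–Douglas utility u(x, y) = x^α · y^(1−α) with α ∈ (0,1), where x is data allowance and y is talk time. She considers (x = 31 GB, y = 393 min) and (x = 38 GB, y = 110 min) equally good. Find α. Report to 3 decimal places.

α ≈ 0.862

The Cobb–Douglas utilities coincide, so 31^α·393^(1−α) = 38^α·110^(1−α).
(31/38)^α = (110/393)^(1−α); take logs: α·ln(31/38) = (1−α)·ln(110/393), i.e. α·-0.203599 = (1−α)·-1.273329.
So α/(1−α) = (-1.273329)/(-0.203599) = 6.254102, and α = 6.254102/7.254102 ≈ 0.862.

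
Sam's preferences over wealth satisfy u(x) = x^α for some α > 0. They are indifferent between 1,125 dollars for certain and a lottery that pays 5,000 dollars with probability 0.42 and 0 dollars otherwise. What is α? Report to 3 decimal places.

Since u(0) = 0, the lottery's EU is 0.42·5000^α.
Setting u(1125) equal to that: 1125^α = 0.42·5000^α ⇒ (1125/5000)^α = 0.42.
α = ln(0.42) / ln(1125/5000) = -0.867501/-1.491655 ≈ 0.582.

α ≈ 0.582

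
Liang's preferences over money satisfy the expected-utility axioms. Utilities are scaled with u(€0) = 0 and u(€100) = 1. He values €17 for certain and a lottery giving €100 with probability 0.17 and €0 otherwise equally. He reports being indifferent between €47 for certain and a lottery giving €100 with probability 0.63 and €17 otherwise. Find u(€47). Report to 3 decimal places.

From the first indifference, u(€17) = 0.17·u(€100) + 0.83·u(€0) = 0.17·1 + 0.83·0 = 0.17.
The second indifference gives u(€47) = 0.63·u(€100) + 0.37·u(€17) = 0.63·1.00 + 0.37·0.17 = 0.6929.

0.693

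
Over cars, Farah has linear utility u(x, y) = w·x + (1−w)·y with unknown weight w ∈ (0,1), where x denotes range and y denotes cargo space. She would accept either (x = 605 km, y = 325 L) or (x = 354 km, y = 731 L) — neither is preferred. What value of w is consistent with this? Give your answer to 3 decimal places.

w = 0.618

Equating utilities: w·605 + (1−w)·325 = w·354 + (1−w)·731.
Rearranging, 251·w − 406·(1−w) = 0.
The marginal rate of substitution is 406/251, so w = 406/(251+406) = 0.618.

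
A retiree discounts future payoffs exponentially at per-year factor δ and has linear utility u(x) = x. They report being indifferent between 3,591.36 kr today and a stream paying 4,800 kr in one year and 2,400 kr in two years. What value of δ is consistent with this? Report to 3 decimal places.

δ ≈ 0.580

Present value of the stream is 4800·δ + 2400·δ². Indifference gives 4800δ + 2400δ² = 3591.36.
Rearranged: 2400δ² + 4800δ − 3591.36 = 0.
δ = (−4800 + √(4800² + 4·2400·3591.36)) / (2·2400) = (−4800 + √57517056.00) / 4800 ≈ 0.580.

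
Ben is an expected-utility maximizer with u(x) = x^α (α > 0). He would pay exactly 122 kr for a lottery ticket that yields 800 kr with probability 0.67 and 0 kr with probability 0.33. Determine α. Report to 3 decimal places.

α ≈ 0.213

The lottery's expected utility is 0.67·u(800) + 0.33·u(0) = 0.67·800^α (since u(0) = 0 for α > 0).
Indifference: 122^α = 0.67·800^α, so (122/800)^α = 0.67.
α = ln(0.67) / ln(122/800) = -0.400478/-1.880591 ≈ 0.213.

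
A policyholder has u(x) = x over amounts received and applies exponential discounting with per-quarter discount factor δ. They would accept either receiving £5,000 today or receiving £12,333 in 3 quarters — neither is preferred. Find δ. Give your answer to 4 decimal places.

Indifference means u(5000) = δ^3 · u(12333), so δ^3 = u(5000)/u(12333).
With u(x) = x: δ^3 = 5000/12333 = 0.40542.
So δ = 0.40542^(1/3) ≈ 0.7401.

δ ≈ 0.7401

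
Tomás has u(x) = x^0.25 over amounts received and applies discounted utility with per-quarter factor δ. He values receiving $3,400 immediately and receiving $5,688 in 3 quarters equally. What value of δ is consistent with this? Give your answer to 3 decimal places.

Indifference means u(3400) = δ^3 · u(5688), so δ^3 = u(3400)/u(5688).
With u(x) = x^0.25: δ^3 = 3400^0.25/5688^0.25 = (3400/5688)^0.25 = 0.87929.
Hence δ = (0.87929)^(1/3) = 0.95802.

δ ≈ 0.958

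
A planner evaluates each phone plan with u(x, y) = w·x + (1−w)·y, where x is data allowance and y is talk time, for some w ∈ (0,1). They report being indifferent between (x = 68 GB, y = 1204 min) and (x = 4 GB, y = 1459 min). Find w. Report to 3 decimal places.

w = 0.799

Indifference: w·68 + (1−w)·1204 = w·4 + (1−w)·1459.
Collecting terms: w·64 = (1−w)·255.
The marginal rate of substitution is 255/64, so w = 255/(64+255) = 0.799.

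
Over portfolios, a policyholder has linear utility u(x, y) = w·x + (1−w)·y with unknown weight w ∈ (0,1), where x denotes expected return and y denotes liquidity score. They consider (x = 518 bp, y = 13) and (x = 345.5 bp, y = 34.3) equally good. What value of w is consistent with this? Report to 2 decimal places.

Indifference: w·518 + (1−w)·13 = w·345.5 + (1−w)·34.3.
Collecting terms: w·172.5 = (1−w)·21.3.
So w/(1−w) = 21.3/172.5 = 0.1235, giving w = 21.3/(172.5+21.3) = 0.11.

w = 0.11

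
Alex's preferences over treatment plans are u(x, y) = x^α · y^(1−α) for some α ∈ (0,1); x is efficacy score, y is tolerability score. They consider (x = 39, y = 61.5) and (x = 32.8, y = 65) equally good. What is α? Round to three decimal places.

α ≈ 0.242

Set the two utilities equal: 39^α·61.5^(1−α) = 32.8^α·65^(1−α).
Rearrange to (39/32.8)^α = (65/61.5)^(1−α) and take logs: α·0.173133 = (1−α)·0.055350.
With A = 0.173133 and B = 0.055350: α·A = (1−α)·B, so α = B/(A+B) = 0.055350/0.228483 ≈ 0.242.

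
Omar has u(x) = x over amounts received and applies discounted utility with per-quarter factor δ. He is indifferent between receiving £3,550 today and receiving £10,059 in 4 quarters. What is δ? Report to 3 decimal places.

δ ≈ 0.771

Indifference means u(3550) = δ^4 · u(10059), so δ^4 = u(3550)/u(10059).
With u(x) = x: δ^4 = 3550/10059 = 0.35292.
Taking the 4th root: δ = 0.35292^(1/4) ≈ 0.771.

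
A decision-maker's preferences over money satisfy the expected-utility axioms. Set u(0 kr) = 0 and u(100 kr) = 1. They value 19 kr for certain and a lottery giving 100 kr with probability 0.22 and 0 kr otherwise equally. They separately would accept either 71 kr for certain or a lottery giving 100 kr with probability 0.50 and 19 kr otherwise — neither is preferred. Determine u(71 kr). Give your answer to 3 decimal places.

0.610

First, u(19 kr) = 0.22·u(100 kr) + 0.78·u(0 kr) = 0.22.
Then u(71 kr) = 0.50·u(100 kr) + 0.50·u(19 kr) = 0.50·1.00 + 0.50·0.22 = 0.6100.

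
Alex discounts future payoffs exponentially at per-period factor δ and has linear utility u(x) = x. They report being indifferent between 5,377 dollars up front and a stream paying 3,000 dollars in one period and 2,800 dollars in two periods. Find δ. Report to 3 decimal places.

δ ≈ 0.950

Present value of the stream is 3000·δ + 2800·δ². Indifference gives 3000δ + 2800δ² = 5377.
So 2800δ² + 3000δ − 5377 = 0.
The positive root is δ = [−3000 + √(3000² + 4·2800·5377)] / (2·2800) = (−3000 + 8320.000)/5600 ≈ 0.950.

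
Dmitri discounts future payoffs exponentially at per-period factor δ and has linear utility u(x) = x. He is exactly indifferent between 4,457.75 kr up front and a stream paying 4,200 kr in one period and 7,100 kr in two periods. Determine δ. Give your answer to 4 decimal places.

Present value of the stream is 4200·δ + 7100·δ². Indifference gives 4200δ + 7100δ² = 4457.75.
Rearranged: 7100δ² + 4200δ − 4457.75 = 0.
By the quadratic formula (taking the positive root), δ = (−4200 + √144240100.00) / 14200 ≈ 0.5500.

δ ≈ 0.5500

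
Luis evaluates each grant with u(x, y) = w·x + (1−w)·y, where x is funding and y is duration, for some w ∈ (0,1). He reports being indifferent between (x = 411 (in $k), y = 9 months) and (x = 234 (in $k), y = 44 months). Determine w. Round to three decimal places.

w = 0.165

Equating utilities: w·411 + (1−w)·9 = w·234 + (1−w)·44.
Rearranging, 177·w − 35·(1−w) = 0.
So w/(1−w) = 35/177 = 0.1977, giving w = 35/(177+35) = 0.165.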